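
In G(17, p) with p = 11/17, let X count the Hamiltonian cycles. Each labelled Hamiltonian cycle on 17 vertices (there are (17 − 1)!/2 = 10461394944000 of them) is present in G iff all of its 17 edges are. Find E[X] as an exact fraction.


K_17 has (17 − 1)!/2 = 10461394944000 labelled Hamiltonian cycles.
For each such Hamiltonian cycle H, let X_H = 1 if all 17 edges of H are present in G. Then P[X_H = 1] = p^{17} = (11/17)^{17} = 505447028499293771/827240261886336764177.
By linearity of expectation: E[X] = Σ_H E[X_H] = 10461394944000 · p^{17} = 10461394944000 · 505447028499293771/827240261886336764177 = 5287680988402335763510093824000/827240261886336764177.
Numerically: E[X] ≈ 6.392e+09.

E[X] = 10461394944000 · (11/17)^{17} = 5287680988402335763510093824000/827240261886336764177 ≈ 6.392e+09.


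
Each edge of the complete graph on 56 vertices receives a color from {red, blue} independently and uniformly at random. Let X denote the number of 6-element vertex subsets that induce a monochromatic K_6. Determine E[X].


Let X = Σ_S X_S over the C(56, 6) = 32468436 subsets S of size 6, where X_S = 1 if the K_6 on S is monochromatic.
For a fixed S, the K_6 on S has C(6, 2) = 15 edges. P[all 15 edges red] = (1/2)^15, and likewise for blue, so P[monochromatic] = 2·(1/2)^15 = 2^{1 − 15} = 1/16384.
Summing: E[X] = C(56, 6) · 2^{1 − 15} = 32468436 · 1/16384 = 8117109/4096.
Numerically: E[X] ≈ 1981.716.

E[X] = C(56,6)·2^(1−C(6,2)) = 8117109/4096 ≈ 1981.716.


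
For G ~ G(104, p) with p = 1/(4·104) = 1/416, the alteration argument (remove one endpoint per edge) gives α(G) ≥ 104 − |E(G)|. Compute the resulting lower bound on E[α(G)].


E[|E(G)|] = C(104, 2)·p = 5356 · (1/416) = 103/8.
E[α(G)] ≥ n − E[|E(G)|] = 104 − 103/8 = 729/8.
Numerically: ≈ 91.125.
(This is only a lower bound; the true E[α(G)] may be larger.)

E[α(G)] ≥ 729/8 ≈ 91.125.


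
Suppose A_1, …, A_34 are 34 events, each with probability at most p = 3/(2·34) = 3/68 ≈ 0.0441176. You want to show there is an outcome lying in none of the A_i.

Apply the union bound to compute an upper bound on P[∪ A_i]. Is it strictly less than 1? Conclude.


Union bound: P[∪_{i=1}^{34} A_i] ≤ Σ_i P[A_i] ≤ 34·p = 34·(3/68) = 3/2.
Numerically: 3/2 ≈ 1.5000000.
Is 3/2 < 1? NO.
Since the bound 3/2 is ≥ 1, the union bound is uninformative here; it does NOT by itself certify existence.

34·p = 3/2 ≈ 1.5000000; existence NOT certified by the union bound.


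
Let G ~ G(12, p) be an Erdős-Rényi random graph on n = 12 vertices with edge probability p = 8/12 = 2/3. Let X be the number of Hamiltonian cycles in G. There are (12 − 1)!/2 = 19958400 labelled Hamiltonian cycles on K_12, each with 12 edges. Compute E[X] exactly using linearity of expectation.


K_12 has (12 − 1)!/2 = 19958400 labelled Hamiltonian cycles.
For each such Hamiltonian cycle H, let X_H = 1 if all 12 edges of H are present in G. Then P[X_H = 1] = p^{12} = (2/3)^{12} = 4096/531441.
Summing the indicators: E[X] = Σ_H E[X_H] = 19958400 · p^{12} = 19958400 · 4096/531441 = 1009254400/6561.
Numerically: E[X] ≈ 1.538e+05.

E[X] = 19958400 · (2/3)^{12} = 1009254400/6561 ≈ 1.538e+05.


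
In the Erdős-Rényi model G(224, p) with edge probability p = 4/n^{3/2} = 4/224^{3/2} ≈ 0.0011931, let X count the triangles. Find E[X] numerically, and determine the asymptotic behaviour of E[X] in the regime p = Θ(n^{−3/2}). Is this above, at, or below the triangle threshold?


Number of potential triangles: C(224, 3) = 1848224.
Each occurs with probability p³ ≈ (0.0011931)³ ≈ 1.6984935e-09.
By linearity: E[X] = C(224, 3)·p³ ≈ 1848224 · 1.6984935e-09 ≈ 0.00314.
Since α = 3/2 > 1, p = c/n^{3/2} = o(1/n) is below the triangle threshold p ~ 1/n. Asymptotically E[X] ~ (c³/6)·n^{3(1−α)} = (4³/6)·n^{-1.5} → 0, so by Markov's inequality G has no triangles w.h.p.

E[X] ≈ 0.00314; in regime p = Θ(1/n^{3/2}) E[X] tends to 0 (below the triangle threshold p ~ 1/n).


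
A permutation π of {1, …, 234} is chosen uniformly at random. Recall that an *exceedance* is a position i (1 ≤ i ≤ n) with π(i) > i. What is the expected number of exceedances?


Write X = Σ_{i=1}^{234} X_i, where X_i = 1_{π(i) > i}.
For each fixed i, π(i) is uniform over {1, …, 234} (marginal of a uniform permutation), so P[π(i) > i] = (n − i)/n. Summing: Σ_{i=1}^{234} (n − i)/n = (0 + 1 + … + 233)/234 = 234(234 − 1)/(2·234) = (234 − 1)/2.
Hence E[X] = Σ_{i=1}^{234} (234 − i)/234 = 233/2 ≈ 116.500.

E[X] = 233/2 = 116.500.


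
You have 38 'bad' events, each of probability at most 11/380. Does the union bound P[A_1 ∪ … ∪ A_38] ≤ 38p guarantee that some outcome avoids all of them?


Union bound: P[∪_{i=1}^{38} A_i] ≤ Σ_i P[A_i] ≤ 38·p = 38·(11/380) = 11/10.
Numerically: 11/10 ≈ 1.1000000.
Is 11/10 < 1? NO.
Since the bound 11/10 is ≥ 1, the union bound is uninformative here; it does NOT by itself certify existence.

38·p = 11/10 ≈ 1.1000000; existence NOT certified by the union bound.


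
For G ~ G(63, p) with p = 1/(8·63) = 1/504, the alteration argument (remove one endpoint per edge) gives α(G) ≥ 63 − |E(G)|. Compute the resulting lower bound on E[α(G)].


E[|E(G)|] = C(63, 2)·p = 1953 · (1/504) = 31/8.
E[α(G)] ≥ n − E[|E(G)|] = 63 − 31/8 = 473/8.
Numerically: ≈ 59.125000.
(This is only a lower bound; the true E[α(G)] may be larger.)

E[α(G)] ≥ 473/8 ≈ 59.125000.


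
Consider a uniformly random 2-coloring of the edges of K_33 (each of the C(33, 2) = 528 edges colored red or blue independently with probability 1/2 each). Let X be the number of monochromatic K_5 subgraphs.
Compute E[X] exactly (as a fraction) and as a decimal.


Let X = Σ_S X_S over the C(33, 5) = 237336 subsets S of size 5, where X_S = 1 if the K_5 on S is monochromatic.
For a fixed S, the K_5 on S has C(5, 2) = 10 edges. P[all 10 edges red] = (1/2)^10, and likewise for blue, so P[monochromatic] = 2·(1/2)^10 = 2^{1 − 10} = 1/512.
By linearity of expectation: E[X] = C(33, 5) · 2^{1 − 10} = 237336 · 1/512 = 29667/64.
Numerically: E[X] ≈ 463.546875.

E[X] = C(33,5)·2^(1−C(5,2)) = 29667/64 ≈ 463.546875.


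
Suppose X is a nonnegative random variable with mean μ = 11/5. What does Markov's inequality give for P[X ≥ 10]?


μ = E[X] = 11/5, a = 10.
Markov: P[X ≥ 10] ≤ μ/a = (11/5)/10 = 11/50.
Numerically: ≈ 0.220.
(Since a = 10 > μ = 2.200, the bound 11/50 is < 1 and informative.)

P[X ≥ 10] ≤ 11/50 ≈ 0.220.


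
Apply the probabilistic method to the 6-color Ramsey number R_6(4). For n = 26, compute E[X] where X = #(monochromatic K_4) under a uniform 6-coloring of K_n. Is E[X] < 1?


E[X] = C(26, 4) · 6^{1 − 6} = 14950 · 6^{−5} = 14950/7776.
As a reduced fraction: E[X] = 7475/3888 ≈ 1.92258.
Is E[X] < 1? NO.
Since E[X] ≥ 1, the first-moment bound is inconclusive at n = 26; it does NOT by itself certify R_6(4) > 26.

E[X] = 7475/3888 ≈ 1.92258; E[X] ≥ 1; first-moment method inconclusive here.


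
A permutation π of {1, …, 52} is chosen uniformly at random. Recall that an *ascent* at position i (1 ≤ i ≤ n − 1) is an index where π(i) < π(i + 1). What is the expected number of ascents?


Write X = Σ X_I over i = 1, …, 51, with X_I the indicator of one ascent.
There are 51 indicators.
For each fixed i, the pair (π(i), π(i+1)) is a uniformly random ordered pair of distinct values from {1, …, 52}; by symmetry P[π(i) < π(i+1)] = 1/2.
By linearity: E[X] = 51 · (1/2) = (52 − 1) · (1/2) = 51/2 ≈ 25.500.

E[X] = 51/2 = 25.500.


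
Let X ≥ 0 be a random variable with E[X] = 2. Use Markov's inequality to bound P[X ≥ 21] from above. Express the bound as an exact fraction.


μ = E[X] = 2, a = 21.
Markov: P[X ≥ 21] ≤ μ/a = (2)/21 = 2/21.
Numerically: ≈ 0.095.
(Since a = 21 > μ = 2.000, the bound 2/21 is < 1 and informative.)

P[X ≥ 21] ≤ 2/21 ≈ 0.095.


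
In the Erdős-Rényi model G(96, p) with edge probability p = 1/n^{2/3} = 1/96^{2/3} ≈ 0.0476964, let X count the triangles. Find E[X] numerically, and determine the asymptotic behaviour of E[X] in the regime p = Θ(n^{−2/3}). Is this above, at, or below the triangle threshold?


Number of potential triangles: C(96, 3) = 142880.
Each occurs with probability p³ ≈ (0.0476964)³ ≈ 1.08506944e-04.
By linearity: E[X] = C(96, 3)·p³ ≈ 142880 · 1.08506944e-04 ≈ 15.503472.
Since α = 2/3 < 1, p = c/n^{2/3} ≫ 1/n is above the triangle threshold p ~ 1/n. Asymptotically E[X] ~ (c³/6)·n^{3(1−α)} = (1³/6)·n^{1} → ∞; triangles are abundant w.h.p.

E[X] ≈ 15.503472; in regime p = Θ(1/n^{2/3}) E[X] diverges (above the triangle threshold p ~ 1/n).


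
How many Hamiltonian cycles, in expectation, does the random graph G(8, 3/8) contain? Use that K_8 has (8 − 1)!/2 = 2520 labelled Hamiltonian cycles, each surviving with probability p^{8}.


K_8 has (8 − 1)!/2 = 2520 labelled Hamiltonian cycles.
For each such Hamiltonian cycle H, let X_H = 1 if all 8 edges of H are present in G. Then P[X_H = 1] = p^{8} = (3/8)^{8} = 6561/16777216.
Summing the indicators: E[X] = Σ_H E[X_H] = 2520 · p^{8} = 2520 · 6561/16777216 = 2066715/2097152.
Numerically: E[X] ≈ 0.985487.

E[X] = 2520 · (3/8)^{8} = 2066715/2097152 ≈ 0.985487.


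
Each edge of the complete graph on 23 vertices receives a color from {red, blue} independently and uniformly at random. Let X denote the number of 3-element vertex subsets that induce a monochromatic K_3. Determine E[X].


Let X = Σ_S X_S over the C(23, 3) = 1771 subsets S of size 3, where X_S = 1 if the K_3 on S is monochromatic.
For a fixed S, the K_3 on S has C(3, 2) = 3 edges. P[all 3 edges red] = (1/2)^3, and likewise for blue, so P[monochromatic] = 2·(1/2)^3 = 2^{1 − 3} = 1/4.
By linearity of expectation: E[X] = C(23, 3) · 2^{1 − 3} = 1771 · 1/4 = 1771/4.
Numerically: E[X] ≈ 442.750.

E[X] = C(23,3)·2^(1−C(3,2)) = 1771/4 ≈ 442.750.


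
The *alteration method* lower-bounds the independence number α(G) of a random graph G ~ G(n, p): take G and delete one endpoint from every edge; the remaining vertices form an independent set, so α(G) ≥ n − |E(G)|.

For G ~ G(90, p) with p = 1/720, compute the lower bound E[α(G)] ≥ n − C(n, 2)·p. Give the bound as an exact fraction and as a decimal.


E[|E(G)|] = C(90, 2)·p = 4005 · (1/720) = 89/16.
E[α(G)] ≥ n − E[|E(G)|] = 90 − 89/16 = 1351/16.
Numerically: ≈ 84.437500.
(This is only a lower bound; the true E[α(G)] may be larger.)

E[α(G)] ≥ 1351/16 ≈ 84.437500.


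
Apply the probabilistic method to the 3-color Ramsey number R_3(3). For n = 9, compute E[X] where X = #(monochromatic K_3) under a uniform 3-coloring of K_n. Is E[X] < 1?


E[X] = C(9, 3) · 3^{1 − 3} = 84 · 3^{−2} = 84/9.
As a reduced fraction: E[X] = 28/3 ≈ 9.3333333.
Is E[X] < 1? NO.
Since E[X] ≥ 1, the first-moment bound is inconclusive at n = 9; it does NOT by itself certify R_3(3) > 9.

E[X] = 28/3 ≈ 9.3333333; E[X] ≥ 1; first-moment method inconclusive here.


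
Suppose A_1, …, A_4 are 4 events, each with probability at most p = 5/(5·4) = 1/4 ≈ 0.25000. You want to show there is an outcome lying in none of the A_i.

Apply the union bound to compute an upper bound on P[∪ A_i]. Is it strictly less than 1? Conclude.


Union bound: P[∪_{i=1}^{4} A_i] ≤ Σ_i P[A_i] ≤ 4·p = 4·(1/4) = 1.
Numerically: 1 ≈ 1.00000.
Is 1 < 1? NO.
Since the bound 1 is ≥ 1, the union bound is uninformative here; it does NOT by itself certify existence.

4·p = 1 ≈ 1.00000; existence NOT certified by the union bound.


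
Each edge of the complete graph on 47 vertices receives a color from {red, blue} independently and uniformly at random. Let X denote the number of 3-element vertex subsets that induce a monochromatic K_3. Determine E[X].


Let X = Σ_S X_S over the C(47, 3) = 16215 subsets S of size 3, where X_S = 1 if the K_3 on S is monochromatic.
For a fixed S, the K_3 on S has C(3, 2) = 3 edges. P[all 3 edges red] = (1/2)^3, and likewise for blue, so P[monochromatic] = 2·(1/2)^3 = 2^{1 − 3} = 1/4.
By linearity of expectation: E[X] = C(47, 3) · 2^{1 − 3} = 16215 · 1/4 = 16215/4.
Numerically: E[X] ≈ 4053.7500.

E[X] = C(47,3)·2^(1−C(3,2)) = 16215/4 ≈ 4053.7500.


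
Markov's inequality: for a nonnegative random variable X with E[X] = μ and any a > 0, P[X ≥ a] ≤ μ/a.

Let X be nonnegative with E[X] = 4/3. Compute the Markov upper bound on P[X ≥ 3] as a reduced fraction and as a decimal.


μ = E[X] = 4/3, a = 3.
Markov: P[X ≥ 3] ≤ μ/a = (4/3)/3 = 4/9.
Numerically: ≈ 0.444444.
(Since a = 3 > μ = 1.333333, the bound 4/9 is < 1 and informative.)

P[X ≥ 3] ≤ 4/9 ≈ 0.444444.


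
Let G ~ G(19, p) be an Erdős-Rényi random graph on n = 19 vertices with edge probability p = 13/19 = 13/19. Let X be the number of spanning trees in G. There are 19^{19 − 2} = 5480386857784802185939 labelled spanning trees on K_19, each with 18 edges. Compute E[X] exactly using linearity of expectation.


K_19 has 19^{19 − 2} = 5480386857784802185939 labelled spanning trees.
For each such spanning tree H, let X_H = 1 if all 18 edges of H are present in G. Then P[X_H = 1] = p^{18} = (13/19)^{18} = 112455406951957393129/104127350297911241532841.
Summing the indicators: E[X] = Σ_H E[X_H] = 5480386857784802185939 · p^{18} = 5480386857784802185939 · 112455406951957393129/104127350297911241532841 = 112455406951957393129/19.
Numerically: E[X] ≈ 5.9187e+18.

E[X] = 5480386857784802185939 · (13/19)^{18} = 112455406951957393129/19 ≈ 5.9187e+18.


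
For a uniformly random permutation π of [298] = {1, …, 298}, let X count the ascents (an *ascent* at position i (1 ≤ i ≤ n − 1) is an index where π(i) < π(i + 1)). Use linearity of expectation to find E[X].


Write X = Σ X_I over i = 1, …, 297, with X_I the indicator of one ascent.
There are 297 indicators.
For each fixed i, the pair (π(i), π(i+1)) is a uniformly random ordered pair of distinct values from {1, …, 298}; by symmetry P[π(i) < π(i+1)] = 1/2.
By linearity: E[X] = 297 · (1/2) = (298 − 1) · (1/2) = 297/2 ≈ 148.50000.

E[X] = 297/2 = 148.50000.


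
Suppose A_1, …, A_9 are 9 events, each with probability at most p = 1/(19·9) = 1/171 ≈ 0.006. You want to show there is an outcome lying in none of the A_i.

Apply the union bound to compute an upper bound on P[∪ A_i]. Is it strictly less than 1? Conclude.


Union bound: P[∪_{i=1}^{9} A_i] ≤ Σ_i P[A_i] ≤ 9·p = 9·(1/171) = 1/19.
Numerically: 1/19 ≈ 0.053.
Is 1/19 < 1? YES.
Since P[∪ A_i] ≤ 1/19 < 1, the complement has P[∩ A_i^c] ≥ 1 − 1/19 = 18/19 > 0, so some outcome avoids every A_i.

9·p = 1/19 ≈ 0.053; existence CERTIFIED by the union bound.


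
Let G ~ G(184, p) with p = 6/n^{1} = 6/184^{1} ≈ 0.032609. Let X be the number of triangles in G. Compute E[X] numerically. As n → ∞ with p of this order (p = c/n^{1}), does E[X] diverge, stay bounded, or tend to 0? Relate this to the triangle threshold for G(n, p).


Number of potential triangles: C(184, 3) = 1021384.
Each occurs with probability p³ ≈ (0.032609)³ ≈ 3.4673708e-05.
By linearity: E[X] = C(184, 3)·p³ ≈ 1021384 · 3.4673708e-05 ≈ 35.41517.
Here α = 1, so p = 6/n is exactly at the triangle threshold p ~ 1/n. Asymptotically E[X] → c³/6 = 6³/6 = 36 ≈ 36.00000, a bounded constant. In this regime the triangle count is asymptotically Poisson(c³/6).

E[X] ≈ 35.41517; in regime p = Θ(1/n^{1}) E[X] stays bounded (at the triangle threshold p ~ 1/n).


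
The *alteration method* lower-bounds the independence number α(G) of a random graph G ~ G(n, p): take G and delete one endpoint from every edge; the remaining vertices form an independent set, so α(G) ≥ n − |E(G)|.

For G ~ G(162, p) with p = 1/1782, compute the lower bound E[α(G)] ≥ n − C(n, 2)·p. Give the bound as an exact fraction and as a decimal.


E[|E(G)|] = C(162, 2)·p = 13041 · (1/1782) = 161/22.
E[α(G)] ≥ n − E[|E(G)|] = 162 − 161/22 = 3403/22.
Numerically: ≈ 154.68182.
(This is only a lower bound; the true E[α(G)] may be larger.)

E[α(G)] ≥ 3403/22 ≈ 154.68182.


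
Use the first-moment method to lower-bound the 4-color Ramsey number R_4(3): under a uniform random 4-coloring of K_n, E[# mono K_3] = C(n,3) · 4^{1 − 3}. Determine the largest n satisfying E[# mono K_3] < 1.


We need C(n, 3) · 4^{1 − 3} < 1, i.e. C(n, 3) < 4^{3 − 1} = 16.
Check values of n near the boundary:
  n = 3: C(3, 3) = 1; 1 < 16? YES
  n = 4: C(4, 3) = 4; 4 < 16? YES
  n = 5: C(5, 3) = 10; 10 < 16? YES
  n = 6: C(6, 3) = 20; 20 < 16? NO
  n = 7: C(7, 3) = 35; 35 < 16? NO
The largest n with C(n, 3) < 16 is n = 5 (where E[X] = 5/8 ≈ 0.62500). Hence R_4(3) > 5, i.e. R_4(3) ≥ 6.

Largest n = 5; hence R_4(3) > 5.


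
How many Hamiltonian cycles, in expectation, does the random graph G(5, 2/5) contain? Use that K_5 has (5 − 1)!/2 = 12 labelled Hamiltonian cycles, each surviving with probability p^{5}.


K_5 has (5 − 1)!/2 = 12 labelled Hamiltonian cycles.
For each such Hamiltonian cycle H, let X_H = 1 if all 5 edges of H are present in G. Then P[X_H = 1] = p^{5} = (2/5)^{5} = 32/3125.
Summing the indicators: E[X] = Σ_H E[X_H] = 12 · p^{5} = 12 · 32/3125 = 384/3125.
Numerically: E[X] ≈ 0.12288.

E[X] = 12 · (2/5)^{5} = 384/3125 ≈ 0.12288.


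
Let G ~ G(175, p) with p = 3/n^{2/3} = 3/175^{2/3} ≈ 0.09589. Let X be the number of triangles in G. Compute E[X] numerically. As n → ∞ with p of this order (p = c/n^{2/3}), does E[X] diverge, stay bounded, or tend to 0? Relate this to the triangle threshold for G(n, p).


Number of potential triangles: C(175, 3) = 877975.
Each occurs with probability p³ ≈ (0.09589)³ ≈ 8.816327e-04.
By linearity: E[X] = C(175, 3)·p³ ≈ 877975 · 8.816327e-04 ≈ 774.0514.
Since α = 2/3 < 1, p = c/n^{2/3} ≫ 1/n is above the triangle threshold p ~ 1/n. Asymptotically E[X] ~ (c³/6)·n^{3(1−α)} = (3³/6)·n^{1} → ∞; triangles are abundant w.h.p.

E[X] ≈ 774.0514; in regime p = Θ(1/n^{2/3}) E[X] diverges (above the triangle threshold p ~ 1/n).


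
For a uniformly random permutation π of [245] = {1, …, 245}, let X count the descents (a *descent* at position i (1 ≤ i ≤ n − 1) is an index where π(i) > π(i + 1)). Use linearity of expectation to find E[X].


Write X = Σ X_I over i = 1, …, 244, with X_I the indicator of one descent.
There are 244 indicators.
For each fixed i, the pair (π(i), π(i+1)) is a uniformly random ordered pair of distinct values from {1, …, 245}; by symmetry P[π(i) > π(i+1)] = 1/2.
By linearity: E[X] = 244 · (1/2) = (245 − 1) · (1/2) = 122 ≈ 122.000.

E[X] = 122 = 122.000.


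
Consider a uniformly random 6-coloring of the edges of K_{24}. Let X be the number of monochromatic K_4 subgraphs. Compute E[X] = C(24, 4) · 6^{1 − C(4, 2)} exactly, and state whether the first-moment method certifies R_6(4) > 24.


E[X] = C(24, 4) · 6^{1 − 6} = 10626 · 6^{−5} = 10626/7776.
As a reduced fraction: E[X] = 1771/1296 ≈ 1.366512.
Is E[X] < 1? NO.
Since E[X] ≥ 1, the first-moment bound is inconclusive at n = 24; it does NOT by itself certify R_6(4) > 24.

E[X] = 1771/1296 ≈ 1.366512; E[X] ≥ 1; first-moment method inconclusive here.


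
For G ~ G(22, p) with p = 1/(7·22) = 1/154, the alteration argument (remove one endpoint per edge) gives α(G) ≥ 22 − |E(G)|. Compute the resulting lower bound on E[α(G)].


E[|E(G)|] = C(22, 2)·p = 231 · (1/154) = 3/2.
E[α(G)] ≥ n − E[|E(G)|] = 22 − 3/2 = 41/2.
Numerically: ≈ 20.500.
(This is only a lower bound; the true E[α(G)] may be larger.)

E[α(G)] ≥ 41/2 ≈ 20.500.


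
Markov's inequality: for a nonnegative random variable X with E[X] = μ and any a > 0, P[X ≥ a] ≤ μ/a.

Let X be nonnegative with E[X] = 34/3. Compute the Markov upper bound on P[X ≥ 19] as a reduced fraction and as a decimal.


μ = E[X] = 34/3, a = 19.
Markov: P[X ≥ 19] ≤ μ/a = (34/3)/19 = 34/57.
Numerically: ≈ 0.596.
(Since a = 19 > μ = 11.333, the bound 34/57 is < 1 and informative.)

P[X ≥ 19] ≤ 34/57 ≈ 0.596.


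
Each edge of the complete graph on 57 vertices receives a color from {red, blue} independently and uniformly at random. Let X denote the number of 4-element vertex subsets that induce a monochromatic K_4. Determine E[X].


Let X = Σ_S X_S over the C(57, 4) = 395010 subsets S of size 4, where X_S = 1 if the K_4 on S is monochromatic.
For a fixed S, the K_4 on S has C(4, 2) = 6 edges. P[all 6 edges red] = (1/2)^6, and likewise for blue, so P[monochromatic] = 2·(1/2)^6 = 2^{1 − 6} = 1/32.
By linearity of expectation: E[X] = C(57, 4) · 2^{1 − 6} = 395010 · 1/32 = 197505/16.
Numerically: E[X] ≈ 12344.062.

E[X] = C(57,4)·2^(1−C(4,2)) = 197505/16 ≈ 12344.062.


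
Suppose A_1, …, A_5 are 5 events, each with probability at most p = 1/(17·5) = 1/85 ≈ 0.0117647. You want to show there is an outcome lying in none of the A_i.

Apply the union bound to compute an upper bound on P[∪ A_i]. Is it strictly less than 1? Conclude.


Union bound: P[∪_{i=1}^{5} A_i] ≤ Σ_i P[A_i] ≤ 5·p = 5·(1/85) = 1/17.
Numerically: 1/17 ≈ 0.0588235.
Is 1/17 < 1? YES.
Since P[∪ A_i] ≤ 1/17 < 1, the complement has P[∩ A_i^c] ≥ 1 − 1/17 = 16/17 > 0, so some outcome avoids every A_i.

5·p = 1/17 ≈ 0.0588235; existence CERTIFIED by the union bound.


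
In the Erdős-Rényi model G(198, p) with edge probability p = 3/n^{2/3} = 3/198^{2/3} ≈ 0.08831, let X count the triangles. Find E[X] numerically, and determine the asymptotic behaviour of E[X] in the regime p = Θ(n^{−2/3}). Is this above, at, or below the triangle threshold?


Number of potential triangles: C(198, 3) = 1274196.
Each occurs with probability p³ ≈ (0.08831)³ ≈ 6.8870523e-04.
By linearity: E[X] = C(198, 3)·p³ ≈ 1274196 · 6.8870523e-04 ≈ 877.54545.
Since α = 2/3 < 1, p = c/n^{2/3} ≫ 1/n is above the triangle threshold p ~ 1/n. Asymptotically E[X] ~ (c³/6)·n^{3(1−α)} = (3³/6)·n^{1} → ∞; triangles are abundant w.h.p.

E[X] ≈ 877.54545; in regime p = Θ(1/n^{2/3}) E[X] diverges (above the triangle threshold p ~ 1/n).


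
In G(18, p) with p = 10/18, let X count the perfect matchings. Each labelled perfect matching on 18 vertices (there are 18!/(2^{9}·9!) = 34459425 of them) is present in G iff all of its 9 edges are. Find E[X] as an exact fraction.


K_18 has 18!/(2^{9}·9!) = 34459425 labelled perfect matchings.
For each such perfect matching H, let X_H = 1 if all 9 edges of H are present in G. Then P[X_H = 1] = p^{9} = (5/9)^{9} = 1953125/387420489.
By linearity of expectation: E[X] = Σ_H E[X_H] = 34459425 · p^{9} = 34459425 · 1953125/387420489 = 830908203125/4782969.
Numerically: E[X] ≈ 1.74e+05.

E[X] = 34459425 · (5/9)^{9} = 830908203125/4782969 ≈ 1.74e+05.


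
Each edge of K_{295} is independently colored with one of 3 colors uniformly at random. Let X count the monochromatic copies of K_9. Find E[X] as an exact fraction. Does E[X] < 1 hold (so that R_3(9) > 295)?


E[X] = C(295, 9) · 3^{1 − 36} = 41221140106119260 · 3^{−35} = 41221140106119260/50031545098999707.
As a reduced fraction: E[X] = 41221140106119260/50031545098999707 ≈ 0.82390.
Is E[X] < 1? YES.
Since E[X] < 1, there exists a 3-coloring of K_{295} with no monochromatic K_9; hence R_3(9) > 295.

E[X] = 41221140106119260/50031545098999707 ≈ 0.82390; E[X] < 1, so R_3(9) > 295.


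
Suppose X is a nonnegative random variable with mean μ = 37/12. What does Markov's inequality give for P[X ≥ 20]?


μ = E[X] = 37/12, a = 20.
Markov: P[X ≥ 20] ≤ μ/a = (37/12)/20 = 37/240.
Numerically: ≈ 0.1542.
(Since a = 20 > μ = 3.0833, the bound 37/240 is < 1 and informative.)

P[X ≥ 20] ≤ 37/240 ≈ 0.1542.


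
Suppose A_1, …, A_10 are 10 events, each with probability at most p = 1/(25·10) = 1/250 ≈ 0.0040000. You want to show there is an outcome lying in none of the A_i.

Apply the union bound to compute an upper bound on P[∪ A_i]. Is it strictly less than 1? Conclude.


Union bound: P[∪_{i=1}^{10} A_i] ≤ Σ_i P[A_i] ≤ 10·p = 10·(1/250) = 1/25.
Numerically: 1/25 ≈ 0.0400000.
Is 1/25 < 1? YES.
Since P[∪ A_i] ≤ 1/25 < 1, the complement has P[∩ A_i^c] ≥ 1 − 1/25 = 24/25 > 0, so some outcome avoids every A_i.

10·p = 1/25 ≈ 0.0400000; existence CERTIFIED by the union bound.


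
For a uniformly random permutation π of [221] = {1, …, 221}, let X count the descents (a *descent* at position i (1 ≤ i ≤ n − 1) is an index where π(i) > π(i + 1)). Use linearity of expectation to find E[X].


Write X = Σ X_I over i = 1, …, 220, with X_I the indicator of one descent.
There are 220 indicators.
For each fixed i, the pair (π(i), π(i+1)) is a uniformly random ordered pair of distinct values from {1, …, 221}; by symmetry P[π(i) > π(i+1)] = 1/2.
By linearity: E[X] = 220 · (1/2) = (221 − 1) · (1/2) = 110 ≈ 110.0000.

E[X] = 110 = 110.0000.


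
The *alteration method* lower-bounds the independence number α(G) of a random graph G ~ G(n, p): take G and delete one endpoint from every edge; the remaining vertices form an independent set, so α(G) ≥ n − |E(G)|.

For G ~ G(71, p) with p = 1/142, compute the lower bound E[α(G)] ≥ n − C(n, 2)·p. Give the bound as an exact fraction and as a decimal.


E[|E(G)|] = C(71, 2)·p = 2485 · (1/142) = 35/2.
E[α(G)] ≥ n − E[|E(G)|] = 71 − 35/2 = 107/2.
Numerically: ≈ 53.5000.
(This is only a lower bound; the true E[α(G)] may be larger.)

E[α(G)] ≥ 107/2 ≈ 53.5000.


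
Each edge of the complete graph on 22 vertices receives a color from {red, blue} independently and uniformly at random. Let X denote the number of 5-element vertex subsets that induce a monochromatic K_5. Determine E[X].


Let X = Σ_S X_S over the C(22, 5) = 26334 subsets S of size 5, where X_S = 1 if the K_5 on S is monochromatic.
For a fixed S, the K_5 on S has C(5, 2) = 10 edges. P[all 10 edges red] = (1/2)^10, and likewise for blue, so P[monochromatic] = 2·(1/2)^10 = 2^{1 − 10} = 1/512.
Summing: E[X] = C(22, 5) · 2^{1 − 10} = 26334 · 1/512 = 13167/256.
Numerically: E[X] ≈ 51.433594.

E[X] = C(22,5)·2^(1−C(5,2)) = 13167/256 ≈ 51.433594.


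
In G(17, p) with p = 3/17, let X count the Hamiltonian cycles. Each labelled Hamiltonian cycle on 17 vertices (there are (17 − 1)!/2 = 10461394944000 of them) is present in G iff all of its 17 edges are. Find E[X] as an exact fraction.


K_17 has (17 − 1)!/2 = 10461394944000 labelled Hamiltonian cycles.
For each such Hamiltonian cycle H, let X_H = 1 if all 17 edges of H are present in G. Then P[X_H = 1] = p^{17} = (3/17)^{17} = 129140163/827240261886336764177.
By linearity of expectation: E[X] = Σ_H E[X_H] = 10461394944000 · p^{17} = 10461394944000 · 129140163/827240261886336764177 = 1350986248275535872000/827240261886336764177.
Numerically: E[X] ≈ 1.6331.

E[X] = 10461394944000 · (3/17)^{17} = 1350986248275535872000/827240261886336764177 ≈ 1.6331.


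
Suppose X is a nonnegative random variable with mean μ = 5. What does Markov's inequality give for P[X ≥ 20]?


μ = E[X] = 5, a = 20.
Markov: P[X ≥ 20] ≤ μ/a = (5)/20 = 1/4.
Numerically: ≈ 0.25000.
(Since a = 20 > μ = 5.00000, the bound 1/4 is < 1 and informative.)

P[X ≥ 20] ≤ 1/4 ≈ 0.25000.


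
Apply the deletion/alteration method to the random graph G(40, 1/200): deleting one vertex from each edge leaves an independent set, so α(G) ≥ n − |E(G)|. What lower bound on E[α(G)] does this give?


E[|E(G)|] = C(40, 2)·p = 780 · (1/200) = 39/10.
E[α(G)] ≥ n − E[|E(G)|] = 40 − 39/10 = 361/10.
Numerically: ≈ 36.100000.
(This is only a lower bound; the true E[α(G)] may be larger.)

E[α(G)] ≥ 361/10 ≈ 36.100000.


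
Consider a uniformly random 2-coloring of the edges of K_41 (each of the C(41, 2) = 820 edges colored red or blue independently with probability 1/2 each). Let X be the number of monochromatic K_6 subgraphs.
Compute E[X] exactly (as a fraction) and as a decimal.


Let X = Σ_S X_S over the C(41, 6) = 4496388 subsets S of size 6, where X_S = 1 if the K_6 on S is monochromatic.
For a fixed S, the K_6 on S has C(6, 2) = 15 edges. P[all 15 edges red] = (1/2)^15, and likewise for blue, so P[monochromatic] = 2·(1/2)^15 = 2^{1 − 15} = 1/16384.
By linearity of expectation: E[X] = C(41, 6) · 2^{1 − 15} = 4496388 · 1/16384 = 1124097/4096.
Numerically: E[X] ≈ 274.4377.

E[X] = C(41,6)·2^(1−C(6,2)) = 1124097/4096 ≈ 274.4377.


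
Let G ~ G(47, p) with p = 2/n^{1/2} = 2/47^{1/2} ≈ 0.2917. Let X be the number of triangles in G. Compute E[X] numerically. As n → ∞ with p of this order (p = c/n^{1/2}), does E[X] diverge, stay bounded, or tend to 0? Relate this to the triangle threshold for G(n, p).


Number of potential triangles: C(47, 3) = 16215.
Each occurs with probability p³ ≈ (0.2917)³ ≈ 2.482808e-02.
By linearity: E[X] = C(47, 3)·p³ ≈ 16215 · 2.482808e-02 ≈ 402.5874.
Since α = 1/2 < 1, p = c/n^{1/2} ≫ 1/n is above the triangle threshold p ~ 1/n. Asymptotically E[X] ~ (c³/6)·n^{3(1−α)} = (2³/6)·n^{1.5} → ∞; triangles are abundant w.h.p.

E[X] ≈ 402.5874; in regime p = Θ(1/n^{1/2}) E[X] diverges (above the triangle threshold p ~ 1/n).


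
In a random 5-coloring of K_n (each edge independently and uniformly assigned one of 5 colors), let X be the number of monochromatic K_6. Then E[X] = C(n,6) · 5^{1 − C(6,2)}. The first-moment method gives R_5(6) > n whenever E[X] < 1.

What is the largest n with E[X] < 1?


We need C(n, 6) · 5^{1 − 15} < 1, i.e. C(n, 6) < 5^{15 − 1} = 6103515625.
Check values of n near the boundary:
  n = 128: C(128, 6) = 5423611200; 5423611200 < 6103515625? YES
  n = 129: C(129, 6) = 5688177600; 5688177600 < 6103515625? YES
  n = 130: C(130, 6) = 5963412000; 5963412000 < 6103515625? YES
  n = 131: C(131, 6) = 6249655776; 6249655776 < 6103515625? NO
The largest n with C(n, 6) < 6103515625 is n = 130 (where E[X] = 47707296/48828125 ≈ 0.977). Hence R_5(6) > 130, i.e. R_5(6) ≥ 131.

Largest n = 130; hence R_5(6) > 130.


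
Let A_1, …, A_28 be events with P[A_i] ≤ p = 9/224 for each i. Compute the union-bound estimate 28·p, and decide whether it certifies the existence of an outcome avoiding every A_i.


Union bound: P[∪_{i=1}^{28} A_i] ≤ Σ_i P[A_i] ≤ 28·p = 28·(9/224) = 9/8.
Numerically: 9/8 ≈ 1.125000.
Is 9/8 < 1? NO.
Since the bound 9/8 is ≥ 1, the union bound is uninformative here; it does NOT by itself certify existence.

28·p = 9/8 ≈ 1.125000; existence NOT certified by the union bound.


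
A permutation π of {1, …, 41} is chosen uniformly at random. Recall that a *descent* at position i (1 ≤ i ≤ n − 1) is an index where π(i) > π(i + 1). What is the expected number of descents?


Write X = Σ X_I over i = 1, …, 40, with X_I the indicator of one descent.
There are 40 indicators.
For each fixed i, the pair (π(i), π(i+1)) is a uniformly random ordered pair of distinct values from {1, …, 41}; by symmetry P[π(i) > π(i+1)] = 1/2.
By linearity: E[X] = 40 · (1/2) = (41 − 1) · (1/2) = 20 ≈ 20.00000.

E[X] = 20 = 20.00000.


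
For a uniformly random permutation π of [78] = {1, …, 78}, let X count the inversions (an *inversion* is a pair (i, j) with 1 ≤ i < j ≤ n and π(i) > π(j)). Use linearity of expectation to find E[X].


Write X = Σ X_I over the C(78, 2) = 3003 pairs i < j, with X_I the indicator of one inversion.
There are 3003 indicators.
For each fixed pair i < j, the values π(i) and π(j) are two distinct elements of {1, …, 78} in uniformly random order; by symmetry P[π(i) > π(j)] = 1/2.
By linearity: E[X] = 3003 · (1/2) = C(78, 2) · (1/2) = 3003/2 = 3003/2 ≈ 1501.5000.

E[X] = 3003/2 = 1501.5000.


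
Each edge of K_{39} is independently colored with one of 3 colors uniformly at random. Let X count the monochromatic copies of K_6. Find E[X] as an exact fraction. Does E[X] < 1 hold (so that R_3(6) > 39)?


E[X] = C(39, 6) · 3^{1 − 15} = 3262623 · 3^{−14} = 3262623/4782969.
As a reduced fraction: E[X] = 1087541/1594323 ≈ 0.68213.
Is E[X] < 1? YES.
Since E[X] < 1, there exists a 3-coloring of K_{39} with no monochromatic K_6; hence R_3(6) > 39.

E[X] = 1087541/1594323 ≈ 0.68213; E[X] < 1, so R_3(6) > 39.


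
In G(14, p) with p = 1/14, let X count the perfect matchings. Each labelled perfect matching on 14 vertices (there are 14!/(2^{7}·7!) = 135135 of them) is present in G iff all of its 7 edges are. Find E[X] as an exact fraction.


K_14 has 14!/(2^{7}·7!) = 135135 labelled perfect matchings.
For each such perfect matching H, let X_H = 1 if all 7 edges of H are present in G. Then P[X_H = 1] = p^{7} = (1/14)^{7} = 1/105413504.
Summing the indicators: E[X] = Σ_H E[X_H] = 135135 · p^{7} = 135135 · 1/105413504 = 19305/15059072.
Numerically: E[X] ≈ 0.001282.

E[X] = 135135 · (1/14)^{7} = 19305/15059072 ≈ 0.001282.


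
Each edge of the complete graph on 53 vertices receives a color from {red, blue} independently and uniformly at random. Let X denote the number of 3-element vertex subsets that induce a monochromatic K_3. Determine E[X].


Let X = Σ_S X_S over the C(53, 3) = 23426 subsets S of size 3, where X_S = 1 if the K_3 on S is monochromatic.
For a fixed S, the K_3 on S has C(3, 2) = 3 edges. P[all 3 edges red] = (1/2)^3, and likewise for blue, so P[monochromatic] = 2·(1/2)^3 = 2^{1 − 3} = 1/4.
Summing: E[X] = C(53, 3) · 2^{1 − 3} = 23426 · 1/4 = 11713/2.
Numerically: E[X] ≈ 5856.500.

E[X] = C(53,3)·2^(1−C(3,2)) = 11713/2 ≈ 5856.500.


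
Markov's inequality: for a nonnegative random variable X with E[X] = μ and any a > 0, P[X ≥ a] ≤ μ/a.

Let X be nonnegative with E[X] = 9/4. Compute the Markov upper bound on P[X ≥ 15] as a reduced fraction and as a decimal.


μ = E[X] = 9/4, a = 15.
Markov: P[X ≥ 15] ≤ μ/a = (9/4)/15 = 3/20.
Numerically: ≈ 0.15000.
(Since a = 15 > μ = 2.25000, the bound 3/20 is < 1 and informative.)

P[X ≥ 15] ≤ 3/20 ≈ 0.15000.


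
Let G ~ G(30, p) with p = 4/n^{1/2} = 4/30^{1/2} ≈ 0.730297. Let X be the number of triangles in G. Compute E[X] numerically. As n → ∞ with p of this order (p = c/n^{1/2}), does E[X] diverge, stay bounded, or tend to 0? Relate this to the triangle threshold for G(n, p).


Number of potential triangles: C(30, 3) = 4060.
Each occurs with probability p³ ≈ (0.730297)³ ≈ 3.89491596e-01.
By linearity: E[X] = C(30, 3)·p³ ≈ 4060 · 3.89491596e-01 ≈ 1581.335882.
Since α = 1/2 < 1, p = c/n^{1/2} ≫ 1/n is above the triangle threshold p ~ 1/n. Asymptotically E[X] ~ (c³/6)·n^{3(1−α)} = (4³/6)·n^{1.5} → ∞; triangles are abundant w.h.p.

E[X] ≈ 1581.335882; in regime p = Θ(1/n^{1/2}) E[X] diverges (above the triangle threshold p ~ 1/n).


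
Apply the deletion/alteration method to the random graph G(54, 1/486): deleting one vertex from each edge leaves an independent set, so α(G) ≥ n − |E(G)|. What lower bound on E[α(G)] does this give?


E[|E(G)|] = C(54, 2)·p = 1431 · (1/486) = 53/18.
E[α(G)] ≥ n − E[|E(G)|] = 54 − 53/18 = 919/18.
Numerically: ≈ 51.05556.
(This is only a lower bound; the true E[α(G)] may be larger.)

E[α(G)] ≥ 919/18 ≈ 51.05556.


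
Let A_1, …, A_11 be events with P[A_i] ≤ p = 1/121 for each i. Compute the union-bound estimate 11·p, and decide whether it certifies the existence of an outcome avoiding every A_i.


Union bound: P[∪_{i=1}^{11} A_i] ≤ Σ_i P[A_i] ≤ 11·p = 11·(1/121) = 1/11.
Numerically: 1/11 ≈ 0.0909.
Is 1/11 < 1? YES.
Since P[∪ A_i] ≤ 1/11 < 1, the complement has P[∩ A_i^c] ≥ 1 − 1/11 = 10/11 > 0, so some outcome avoids every A_i.

11·p = 1/11 ≈ 0.0909; existence CERTIFIED by the union bound.


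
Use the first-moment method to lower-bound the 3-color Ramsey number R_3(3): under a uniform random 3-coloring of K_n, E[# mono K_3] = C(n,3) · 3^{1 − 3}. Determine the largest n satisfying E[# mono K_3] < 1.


We need C(n, 3) · 3^{1 − 3} < 1, i.e. C(n, 3) < 3^{3 − 1} = 9.
Check values of n near the boundary:
  n = 3: C(3, 3) = 1; 1 < 9? YES
  n = 4: C(4, 3) = 4; 4 < 9? YES
  n = 5: C(5, 3) = 10; 10 < 9? NO
  n = 6: C(6, 3) = 20; 20 < 9? NO
  n = 7: C(7, 3) = 35; 35 < 9? NO
The largest n with C(n, 3) < 9 is n = 4 (where E[X] = 4/9 ≈ 0.444). Hence R_3(3) > 4, i.e. R_3(3) ≥ 5.

Largest n = 4; hence R_3(3) > 4.


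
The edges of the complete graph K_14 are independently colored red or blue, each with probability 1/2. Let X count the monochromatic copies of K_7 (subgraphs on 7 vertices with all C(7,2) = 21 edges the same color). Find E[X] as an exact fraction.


Let X = Σ_S X_S over the C(14, 7) = 3432 subsets S of size 7, where X_S = 1 if the K_7 on S is monochromatic.
For a fixed S, the K_7 on S has C(7, 2) = 21 edges. P[all 21 edges red] = (1/2)^21, and likewise for blue, so P[monochromatic] = 2·(1/2)^21 = 2^{1 − 21} = 1/1048576.
By linearity of expectation: E[X] = C(14, 7) · 2^{1 − 21} = 3432 · 1/1048576 = 429/131072.
Numerically: E[X] ≈ 0.00327.

E[X] = C(14,7)·2^(1−C(7,2)) = 429/131072 ≈ 0.00327.


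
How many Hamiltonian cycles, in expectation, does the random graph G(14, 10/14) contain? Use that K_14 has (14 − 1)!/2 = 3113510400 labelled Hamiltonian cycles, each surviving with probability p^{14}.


K_14 has (14 − 1)!/2 = 3113510400 labelled Hamiltonian cycles.
For each such Hamiltonian cycle H, let X_H = 1 if all 14 edges of H are present in G. Then P[X_H = 1] = p^{14} = (5/7)^{14} = 6103515625/678223072849.
Summing the indicators: E[X] = Σ_H E[X_H] = 3113510400 · p^{14} = 3113510400 · 6103515625/678223072849 = 2714765625000000000/96889010407.
Numerically: E[X] ≈ 2.80193e+07.

E[X] = 3113510400 · (5/7)^{14} = 2714765625000000000/96889010407 ≈ 2.80193e+07.


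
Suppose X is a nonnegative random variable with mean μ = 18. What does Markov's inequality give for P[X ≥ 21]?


μ = E[X] = 18, a = 21.
Markov: P[X ≥ 21] ≤ μ/a = (18)/21 = 6/7.
Numerically: ≈ 0.857143.
(Since a = 21 > μ = 18.000000, the bound 6/7 is < 1 and informative.)

P[X ≥ 21] ≤ 6/7 ≈ 0.857143.


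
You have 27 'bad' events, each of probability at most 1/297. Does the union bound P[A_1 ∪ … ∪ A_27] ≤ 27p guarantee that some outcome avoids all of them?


Union bound: P[∪_{i=1}^{27} A_i] ≤ Σ_i P[A_i] ≤ 27·p = 27·(1/297) = 1/11.
Numerically: 1/11 ≈ 0.0909.
Is 1/11 < 1? YES.
Since P[∪ A_i] ≤ 1/11 < 1, the complement has P[∩ A_i^c] ≥ 1 − 1/11 = 10/11 > 0, so some outcome avoids every A_i.

27·p = 1/11 ≈ 0.0909; existence CERTIFIED by the union bound.


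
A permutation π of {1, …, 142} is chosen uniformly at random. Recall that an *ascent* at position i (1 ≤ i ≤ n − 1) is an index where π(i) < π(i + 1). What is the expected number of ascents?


Write X = Σ X_I over i = 1, …, 141, with X_I the indicator of one ascent.
There are 141 indicators.
For each fixed i, the pair (π(i), π(i+1)) is a uniformly random ordered pair of distinct values from {1, …, 142}; by symmetry P[π(i) < π(i+1)] = 1/2.
By linearity: E[X] = 141 · (1/2) = (142 − 1) · (1/2) = 141/2 ≈ 70.5000.

E[X] = 141/2 = 70.5000.


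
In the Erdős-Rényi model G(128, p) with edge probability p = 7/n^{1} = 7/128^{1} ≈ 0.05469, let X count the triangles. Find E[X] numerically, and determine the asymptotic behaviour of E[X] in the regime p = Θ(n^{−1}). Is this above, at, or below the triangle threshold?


Number of potential triangles: C(128, 3) = 341376.
Each occurs with probability p³ ≈ (0.05469)³ ≈ 1.635551e-04.
By linearity: E[X] = C(128, 3)·p³ ≈ 341376 · 1.635551e-04 ≈ 55.8338.
Here α = 1, so p = 7/n is exactly at the triangle threshold p ~ 1/n. Asymptotically E[X] → c³/6 = 7³/6 = 343/6 ≈ 57.1667, a bounded constant. In this regime the triangle count is asymptotically Poisson(c³/6).

E[X] ≈ 55.8338; in regime p = Θ(1/n^{1}) E[X] stays bounded (at the triangle threshold p ~ 1/n).


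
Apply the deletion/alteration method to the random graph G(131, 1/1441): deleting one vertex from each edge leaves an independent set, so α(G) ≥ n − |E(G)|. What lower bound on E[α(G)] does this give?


E[|E(G)|] = C(131, 2)·p = 8515 · (1/1441) = 65/11.
E[α(G)] ≥ n − E[|E(G)|] = 131 − 65/11 = 1376/11.
Numerically: ≈ 125.0909.
(This is only a lower bound; the true E[α(G)] may be larger.)

E[α(G)] ≥ 1376/11 ≈ 125.0909.
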